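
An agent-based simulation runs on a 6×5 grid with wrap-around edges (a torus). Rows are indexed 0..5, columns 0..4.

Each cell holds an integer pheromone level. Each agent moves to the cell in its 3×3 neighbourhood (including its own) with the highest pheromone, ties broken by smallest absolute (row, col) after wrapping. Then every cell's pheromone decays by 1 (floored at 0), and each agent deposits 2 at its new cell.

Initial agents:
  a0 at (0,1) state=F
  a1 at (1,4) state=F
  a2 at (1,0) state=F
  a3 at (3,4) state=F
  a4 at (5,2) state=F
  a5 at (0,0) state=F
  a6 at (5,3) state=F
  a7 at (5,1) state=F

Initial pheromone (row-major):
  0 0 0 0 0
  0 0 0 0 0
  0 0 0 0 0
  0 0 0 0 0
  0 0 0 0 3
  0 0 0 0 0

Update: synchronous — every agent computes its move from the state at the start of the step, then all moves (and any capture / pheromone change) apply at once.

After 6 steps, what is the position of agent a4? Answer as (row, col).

t=1: a0@(0,0) a1@(0,0) a2@(0,0) a3@(4,4) a4@(0,1) a5@(0,0) a6@(4,4) a7@(0,0) | pheromone: 10 2 0 0 0 / 0 0 0 0 0 / 0 0 0 0 0 / 0 0 0 0 0 / 0 0 0 0 6 / 0 0 0 0 0
t=2: a0@(0,0) a1@(0,0) a2@(0,0) a3@(4,4) a4@(0,0) a5@(0,0) a6@(4,4) a7@(0,0) | pheromone: 21 1 0 0 0 / 0 0 0 0 0 / 0 0 0 0 0 / 0 0 0 0 0 / 0 0 0 0 9 / 0 0 0 0 0
t=3: a0@(0,0) a1@(0,0) a2@(0,0) a3@(4,4) a4@(0,0) a5@(0,0) a6@(4,4) a7@(0,0) | pheromone: 32 0 0 0 0 / 0 0 0 0 0 / 0 0 0 0 0 / 0 0 0 0 0 / 0 0 0 0 12 / 0 0 0 0 0
t=4: a0@(0,0) a1@(0,0) a2@(0,0) a3@(4,4) a4@(0,0) a5@(0,0) a6@(4,4) a7@(0,0) | pheromone: 43 0 0 0 0 / 0 0 0 0 0 / 0 0 0 0 0 / 0 0 0 0 0 / 0 0 0 0 15 / 0 0 0 0 0
t=5: a0@(0,0) a1@(0,0) a2@(0,0) a3@(4,4) a4@(0,0) a5@(0,0) a6@(4,4) a7@(0,0) | pheromone: 54 0 0 0 0 / 0 0 0 0 0 / 0 0 0 0 0 / 0 0 0 0 0 / 0 0 0 0 18 / 0 0 0 0 0
t=6: a0@(0,0) a1@(0,0) a2@(0,0) a3@(4,4) a4@(0,0) a5@(0,0) a6@(4,4) a7@(0,0) | pheromone: 65 0 0 0 0 / 0 0 0 0 0 / 0 0 0 0 0 / 0 0 0 0 0 / 0 0 0 0 21 / 0 0 0 0 0

(0, 0)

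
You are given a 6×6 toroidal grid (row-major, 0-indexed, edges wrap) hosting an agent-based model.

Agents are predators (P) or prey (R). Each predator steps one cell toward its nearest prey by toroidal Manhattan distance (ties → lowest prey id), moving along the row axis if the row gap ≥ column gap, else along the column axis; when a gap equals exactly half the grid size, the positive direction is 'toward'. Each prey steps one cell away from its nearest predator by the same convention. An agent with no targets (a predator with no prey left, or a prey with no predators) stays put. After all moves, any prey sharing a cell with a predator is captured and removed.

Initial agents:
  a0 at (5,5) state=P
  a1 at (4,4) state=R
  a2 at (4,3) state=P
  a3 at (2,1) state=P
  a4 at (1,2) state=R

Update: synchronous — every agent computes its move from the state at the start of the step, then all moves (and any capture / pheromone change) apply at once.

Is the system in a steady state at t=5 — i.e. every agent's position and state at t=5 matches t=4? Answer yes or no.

t=1: a0@(4,5):P a2@(4,4):P a3@(1,1):P a4@(0,2):R
t=2: a0@(4,0):P a2@(5,4):P a3@(0,1):P a4@(5,2):R
t=3: a0@(4,1):P a2@(5,3):P a3@(5,1):P
t=4: (unchanged — steady state)

yes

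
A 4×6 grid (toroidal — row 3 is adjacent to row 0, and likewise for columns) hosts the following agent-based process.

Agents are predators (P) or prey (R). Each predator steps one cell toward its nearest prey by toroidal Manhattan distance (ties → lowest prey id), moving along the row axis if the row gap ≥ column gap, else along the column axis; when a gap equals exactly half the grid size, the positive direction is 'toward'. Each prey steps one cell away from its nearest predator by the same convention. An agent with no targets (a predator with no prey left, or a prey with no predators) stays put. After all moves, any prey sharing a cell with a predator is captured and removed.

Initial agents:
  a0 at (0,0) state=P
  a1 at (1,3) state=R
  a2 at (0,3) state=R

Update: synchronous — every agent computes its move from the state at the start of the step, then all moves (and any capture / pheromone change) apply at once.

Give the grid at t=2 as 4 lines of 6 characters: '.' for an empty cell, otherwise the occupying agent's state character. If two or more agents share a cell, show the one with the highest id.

..PR..
......
..R...
......

t=1: a0@(0,1):P a1@(1,2):R a2@(0,2):R
t=2: a0@(0,2):P a1@(2,2):R a2@(0,3):R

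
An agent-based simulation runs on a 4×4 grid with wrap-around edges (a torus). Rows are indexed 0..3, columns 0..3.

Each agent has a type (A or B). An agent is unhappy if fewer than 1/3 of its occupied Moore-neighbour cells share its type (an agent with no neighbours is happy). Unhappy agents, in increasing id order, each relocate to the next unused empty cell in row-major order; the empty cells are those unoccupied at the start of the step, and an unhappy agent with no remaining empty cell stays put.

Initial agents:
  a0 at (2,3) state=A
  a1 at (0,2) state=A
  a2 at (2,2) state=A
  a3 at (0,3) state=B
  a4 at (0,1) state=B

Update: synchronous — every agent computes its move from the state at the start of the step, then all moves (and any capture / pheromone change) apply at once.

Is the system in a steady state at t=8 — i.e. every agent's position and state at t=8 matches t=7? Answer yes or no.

no

t=1: a0@(2,3):A a1@(0,0):A a2@(2,2):A a3@(1,0):B a4@(1,1):B
t=2: a0@(2,3):A a1@(0,1):A a2@(2,2):A a3@(1,0):B a4@(1,1):B
t=3: a0@(2,3):A a1@(0,0):A a2@(2,2):A a3@(1,0):B a4@(1,1):B
t=4: a0@(2,3):A a1@(0,1):A a2@(2,2):A a3@(1,0):B a4@(1,1):B
t=5: a0@(2,3):A a1@(0,0):A a2@(2,2):A a3@(1,0):B a4@(1,1):B
t=6: a0@(2,3):A a1@(0,1):A a2@(2,2):A a3@(1,0):B a4@(1,1):B
t=7: a0@(2,3):A a1@(0,0):A a2@(2,2):A a3@(1,0):B a4@(1,1):B
t=8: a0@(2,3):A a1@(0,1):A a2@(2,2):A a3@(1,0):B a4@(1,1):B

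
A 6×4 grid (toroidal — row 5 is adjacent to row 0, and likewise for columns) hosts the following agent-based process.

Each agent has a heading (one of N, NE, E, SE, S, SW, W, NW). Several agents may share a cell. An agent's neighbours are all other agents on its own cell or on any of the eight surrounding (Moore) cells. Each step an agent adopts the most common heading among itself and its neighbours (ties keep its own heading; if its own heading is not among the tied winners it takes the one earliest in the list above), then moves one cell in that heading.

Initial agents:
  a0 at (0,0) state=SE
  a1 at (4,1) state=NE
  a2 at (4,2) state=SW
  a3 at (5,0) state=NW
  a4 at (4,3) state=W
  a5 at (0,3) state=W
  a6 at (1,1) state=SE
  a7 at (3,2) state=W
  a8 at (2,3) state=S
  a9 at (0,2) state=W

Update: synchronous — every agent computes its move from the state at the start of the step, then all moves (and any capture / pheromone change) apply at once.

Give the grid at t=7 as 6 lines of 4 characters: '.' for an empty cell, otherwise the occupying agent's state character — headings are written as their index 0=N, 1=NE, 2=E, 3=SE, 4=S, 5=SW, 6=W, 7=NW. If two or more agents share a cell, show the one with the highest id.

t=1: a0@(1,1):SE a1@(3,2):NE a2@(4,1):W a3@(5,3):W a4@(4,2):W a5@(0,2):W a6@(2,2):SE a7@(3,1):W a8@(3,3):S a9@(0,1):W
t=2: a0@(2,2):SE a1@(3,1):W a2@(4,0):W a3@(5,2):W a4@(4,1):W a5@(0,1):W a6@(3,3):SE a7@(3,0):W a8@(4,3):S a9@(0,0):W
t=3: a0@(3,3):SE a1@(3,0):W a2@(4,3):W a3@(5,1):W a4@(4,0):W a5@(0,0):W a6@(4,0):SE a7@(3,3):W a8@(4,2):W a9@(0,3):W
t=4: a0@(3,2):W a1@(3,3):W a2@(4,2):W a3@(5,0):W a4@(4,3):W a5@(0,3):W a6@(4,3):W a7@(3,2):W a8@(4,1):W a9@(0,2):W
t=5: a0@(3,1):W a1@(3,2):W a2@(4,1):W a3@(5,3):W a4@(4,2):W a5@(0,2):W a6@(4,2):W a7@(3,1):W a8@(4,0):W a9@(0,1):W
t=6: a0@(3,0):W a1@(3,1):W a2@(4,0):W a3@(5,2):W a4@(4,1):W a5@(0,1):W a6@(4,1):W a7@(3,0):W a8@(4,3):W a9@(0,0):W
t=7: a0@(3,3):W a1@(3,0):W a2@(4,3):W a3@(5,1):W a4@(4,0):W a5@(0,0):W a6@(4,0):W a7@(3,3):W a8@(4,2):W a9@(0,3):W

6..6
....
....
6..6
6.66
.6..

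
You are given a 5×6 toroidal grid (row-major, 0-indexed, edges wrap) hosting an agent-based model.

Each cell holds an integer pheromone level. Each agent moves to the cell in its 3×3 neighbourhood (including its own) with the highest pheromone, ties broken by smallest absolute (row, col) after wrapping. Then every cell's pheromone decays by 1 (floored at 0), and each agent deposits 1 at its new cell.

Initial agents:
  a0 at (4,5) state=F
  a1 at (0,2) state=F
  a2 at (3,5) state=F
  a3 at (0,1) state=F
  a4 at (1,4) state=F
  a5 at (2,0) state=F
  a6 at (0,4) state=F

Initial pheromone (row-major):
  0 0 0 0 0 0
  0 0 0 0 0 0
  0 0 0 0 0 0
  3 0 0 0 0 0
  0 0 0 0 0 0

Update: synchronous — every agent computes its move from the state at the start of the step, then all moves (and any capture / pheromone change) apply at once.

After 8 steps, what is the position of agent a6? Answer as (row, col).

(0, 3)

t=1: a0@(3,0) a1@(0,1) a2@(3,0) a3@(0,0) a4@(0,3) a5@(3,0) a6@(0,3) | pheromone: 1 1 0 2 0 0 / 0 0 0 0 0 0 / 0 0 0 0 0 0 / 5 0 0 0 0 0 / 0 0 0 0 0 0
t=2: a0@(3,0) a1@(0,0) a2@(3,0) a3@(0,0) a4@(0,3) a5@(3,0) a6@(0,3) | pheromone: 2 0 0 3 0 0 / 0 0 0 0 0 0 / 0 0 0 0 0 0 / 7 0 0 0 0 0 / 0 0 0 0 0 0
t=3: a0@(3,0) a1@(0,0) a2@(3,0) a3@(0,0) a4@(0,3) a5@(3,0) a6@(0,3) | pheromone: 3 0 0 4 0 0 / 0 0 0 0 0 0 / 0 0 0 0 0 0 / 9 0 0 0 0 0 / 0 0 0 0 0 0
t=4: a0@(3,0) a1@(0,0) a2@(3,0) a3@(0,0) a4@(0,3) a5@(3,0) a6@(0,3) | pheromone: 4 0 0 5 0 0 / 0 0 0 0 0 0 / 0 0 0 0 0 0 / 11 0 0 0 0 0 / 0 0 0 0 0 0
t=5: a0@(3,0) a1@(0,0) a2@(3,0) a3@(0,0) a4@(0,3) a5@(3,0) a6@(0,3) | pheromone: 5 0 0 6 0 0 / 0 0 0 0 0 0 / 0 0 0 0 0 0 / 13 0 0 0 0 0 / 0 0 0 0 0 0
t=6: a0@(3,0) a1@(0,0) a2@(3,0) a3@(0,0) a4@(0,3) a5@(3,0) a6@(0,3) | pheromone: 6 0 0 7 0 0 / 0 0 0 0 0 0 / 0 0 0 0 0 0 / 15 0 0 0 0 0 / 0 0 0 0 0 0
t=7: a0@(3,0) a1@(0,0) a2@(3,0) a3@(0,0) a4@(0,3) a5@(3,0) a6@(0,3) | pheromone: 7 0 0 8 0 0 / 0 0 0 0 0 0 / 0 0 0 0 0 0 / 17 0 0 0 0 0 / 0 0 0 0 0 0
t=8: a0@(3,0) a1@(0,0) a2@(3,0) a3@(0,0) a4@(0,3) a5@(3,0) a6@(0,3) | pheromone: 8 0 0 9 0 0 / 0 0 0 0 0 0 / 0 0 0 0 0 0 / 19 0 0 0 0 0 / 0 0 0 0 0 0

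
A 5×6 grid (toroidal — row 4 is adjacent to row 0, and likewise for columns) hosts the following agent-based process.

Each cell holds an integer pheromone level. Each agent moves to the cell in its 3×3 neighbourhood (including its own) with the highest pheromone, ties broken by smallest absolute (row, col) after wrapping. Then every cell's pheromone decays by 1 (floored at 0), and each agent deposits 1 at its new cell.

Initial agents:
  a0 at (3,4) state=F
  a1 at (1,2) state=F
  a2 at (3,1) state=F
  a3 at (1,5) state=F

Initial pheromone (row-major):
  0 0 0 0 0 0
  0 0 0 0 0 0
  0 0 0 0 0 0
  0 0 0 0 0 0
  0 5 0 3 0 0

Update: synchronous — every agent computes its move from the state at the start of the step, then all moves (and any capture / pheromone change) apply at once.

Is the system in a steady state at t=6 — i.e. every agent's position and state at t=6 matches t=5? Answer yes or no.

t=1: a0@(4,3) a1@(0,1) a2@(4,1) a3@(0,0) | pheromone: 1 1 0 0 0 0 / 0 0 0 0 0 0 / 0 0 0 0 0 0 / 0 0 0 0 0 0 / 0 5 0 3 0 0
t=2: a0@(4,3) a1@(4,1) a2@(4,1) a3@(4,1) | pheromone: 0 0 0 0 0 0 / 0 0 0 0 0 0 / 0 0 0 0 0 0 / 0 0 0 0 0 0 / 0 7 0 3 0 0
t=3: a0@(4,3) a1@(4,1) a2@(4,1) a3@(4,1) | pheromone: 0 0 0 0 0 0 / 0 0 0 0 0 0 / 0 0 0 0 0 0 / 0 0 0 0 0 0 / 0 9 0 3 0 0
t=4: a0@(4,3) a1@(4,1) a2@(4,1) a3@(4,1) | pheromone: 0 0 0 0 0 0 / 0 0 0 0 0 0 / 0 0 0 0 0 0 / 0 0 0 0 0 0 / 0 11 0 3 0 0
t=5: a0@(4,3) a1@(4,1) a2@(4,1) a3@(4,1) | pheromone: 0 0 0 0 0 0 / 0 0 0 0 0 0 / 0 0 0 0 0 0 / 0 0 0 0 0 0 / 0 13 0 3 0 0
t=6: a0@(4,3) a1@(4,1) a2@(4,1) a3@(4,1) | pheromone: 0 0 0 0 0 0 / 0 0 0 0 0 0 / 0 0 0 0 0 0 / 0 0 0 0 0 0 / 0 15 0 3 0 0

yes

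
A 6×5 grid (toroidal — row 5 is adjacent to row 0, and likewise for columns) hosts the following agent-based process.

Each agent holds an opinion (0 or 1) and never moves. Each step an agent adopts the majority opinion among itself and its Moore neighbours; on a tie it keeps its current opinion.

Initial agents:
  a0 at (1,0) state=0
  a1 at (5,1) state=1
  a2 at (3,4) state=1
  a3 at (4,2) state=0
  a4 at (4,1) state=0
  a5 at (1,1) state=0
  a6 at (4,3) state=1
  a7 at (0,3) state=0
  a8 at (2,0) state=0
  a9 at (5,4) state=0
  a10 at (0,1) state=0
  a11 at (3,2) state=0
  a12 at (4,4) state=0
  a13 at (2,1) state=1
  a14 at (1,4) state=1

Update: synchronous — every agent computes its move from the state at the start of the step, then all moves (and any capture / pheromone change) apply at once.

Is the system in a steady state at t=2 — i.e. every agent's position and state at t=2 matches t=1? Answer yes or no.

t=1: a0@(1,0):0 a1@(5,1):0 a2@(3,4):1 a3@(4,2):0 a4@(4,1):0 a5@(1,1):0 a6@(4,3):0 a7@(0,3):0 a8@(2,0):0 a9@(5,4):0 a10@(0,1):0 a11@(3,2):0 a12@(4,4):0 a13@(2,1):0 a14@(1,4):0
t=2: a0@(1,0):0 a1@(5,1):0 a2@(3,4):0 a3@(4,2):0 a4@(4,1):0 a5@(1,1):0 a6@(4,3):0 a7@(0,3):0 a8@(2,0):0 a9@(5,4):0 a10@(0,1):0 a11@(3,2):0 a12@(4,4):0 a13@(2,1):0 a14@(1,4):0

no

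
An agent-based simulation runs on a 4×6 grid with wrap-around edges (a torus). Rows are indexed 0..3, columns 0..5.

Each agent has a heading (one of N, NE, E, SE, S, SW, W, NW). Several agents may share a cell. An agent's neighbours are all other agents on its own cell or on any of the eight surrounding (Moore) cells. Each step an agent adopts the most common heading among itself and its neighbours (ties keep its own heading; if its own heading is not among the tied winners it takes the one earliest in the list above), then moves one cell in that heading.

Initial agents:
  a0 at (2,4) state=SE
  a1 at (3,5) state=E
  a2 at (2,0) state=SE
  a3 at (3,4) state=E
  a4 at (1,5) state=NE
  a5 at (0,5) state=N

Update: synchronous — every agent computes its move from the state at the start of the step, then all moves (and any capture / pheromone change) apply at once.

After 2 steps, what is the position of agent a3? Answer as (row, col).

(3, 0)

t=1: a0@(2,5):E a1@(3,0):E a2@(3,1):SE a3@(3,5):E a4@(2,0):SE a5@(0,0):E
t=2: a0@(2,0):E a1@(3,1):E a2@(0,2):SE a3@(3,0):E a4@(2,1):E a5@(0,1):E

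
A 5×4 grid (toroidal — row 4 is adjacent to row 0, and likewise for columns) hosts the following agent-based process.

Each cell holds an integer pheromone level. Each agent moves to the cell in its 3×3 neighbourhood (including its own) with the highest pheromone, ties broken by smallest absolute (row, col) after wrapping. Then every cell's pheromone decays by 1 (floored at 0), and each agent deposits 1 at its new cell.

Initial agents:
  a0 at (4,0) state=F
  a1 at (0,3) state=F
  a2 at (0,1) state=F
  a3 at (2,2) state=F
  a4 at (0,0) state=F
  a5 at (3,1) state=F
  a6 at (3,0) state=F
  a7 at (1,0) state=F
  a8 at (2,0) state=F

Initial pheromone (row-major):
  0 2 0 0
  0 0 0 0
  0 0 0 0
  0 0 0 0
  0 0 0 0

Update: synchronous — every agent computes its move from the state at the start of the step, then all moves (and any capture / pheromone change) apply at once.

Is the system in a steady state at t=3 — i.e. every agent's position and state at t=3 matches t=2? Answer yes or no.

t=1: a0@(0,1) a1@(0,0) a2@(0,1) a3@(1,1) a4@(0,1) a5@(2,0) a6@(2,0) a7@(0,1) a8@(1,0) | pheromone: 1 5 0 0 / 1 1 0 0 / 2 0 0 0 / 0 0 0 0 / 0 0 0 0
t=2: a0@(0,1) a1@(0,1) a2@(0,1) a3@(0,1) a4@(0,1) a5@(2,0) a6@(2,0) a7@(0,1) a8@(0,1) | pheromone: 0 11 0 0 / 0 0 0 0 / 3 0 0 0 / 0 0 0 0 / 0 0 0 0
t=3: a0@(0,1) a1@(0,1) a2@(0,1) a3@(0,1) a4@(0,1) a5@(2,0) a6@(2,0) a7@(0,1) a8@(0,1) | pheromone: 0 17 0 0 / 0 0 0 0 / 4 0 0 0 / 0 0 0 0 / 0 0 0 0

yes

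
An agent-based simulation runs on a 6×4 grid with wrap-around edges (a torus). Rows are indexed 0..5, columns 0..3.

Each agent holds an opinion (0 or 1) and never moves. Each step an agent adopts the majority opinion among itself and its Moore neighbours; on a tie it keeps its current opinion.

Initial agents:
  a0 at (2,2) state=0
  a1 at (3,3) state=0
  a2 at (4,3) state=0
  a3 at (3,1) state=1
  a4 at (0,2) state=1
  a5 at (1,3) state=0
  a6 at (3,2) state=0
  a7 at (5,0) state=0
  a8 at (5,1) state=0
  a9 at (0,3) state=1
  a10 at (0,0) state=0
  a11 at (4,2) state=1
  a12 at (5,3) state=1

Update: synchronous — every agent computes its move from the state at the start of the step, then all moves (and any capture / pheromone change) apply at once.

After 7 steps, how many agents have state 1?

0

t=1: a0@(2,2):0 a1@(3,3):0 a2@(4,3):0 a3@(3,1):1 a4@(0,2):1 a5@(1,3):0 a6@(3,2):0 a7@(5,0):0 a8@(5,1):0 a9@(0,3):1 a10@(0,0):0 a11@(4,2):0 a12@(5,3):1
t=2: a0@(2,2):0 a1@(3,3):0 a2@(4,3):0 a3@(3,1):0 a4@(0,2):1 a5@(1,3):0 a6@(3,2):0 a7@(5,0):0 a8@(5,1):0 a9@(0,3):1 a10@(0,0):0 a11@(4,2):0 a12@(5,3):0
t=3: a0@(2,2):0 a1@(3,3):0 a2@(4,3):0 a3@(3,1):0 a4@(0,2):0 a5@(1,3):0 a6@(3,2):0 a7@(5,0):0 a8@(5,1):0 a9@(0,3):0 a10@(0,0):0 a11@(4,2):0 a12@(5,3):0
t=4: (unchanged — steady state)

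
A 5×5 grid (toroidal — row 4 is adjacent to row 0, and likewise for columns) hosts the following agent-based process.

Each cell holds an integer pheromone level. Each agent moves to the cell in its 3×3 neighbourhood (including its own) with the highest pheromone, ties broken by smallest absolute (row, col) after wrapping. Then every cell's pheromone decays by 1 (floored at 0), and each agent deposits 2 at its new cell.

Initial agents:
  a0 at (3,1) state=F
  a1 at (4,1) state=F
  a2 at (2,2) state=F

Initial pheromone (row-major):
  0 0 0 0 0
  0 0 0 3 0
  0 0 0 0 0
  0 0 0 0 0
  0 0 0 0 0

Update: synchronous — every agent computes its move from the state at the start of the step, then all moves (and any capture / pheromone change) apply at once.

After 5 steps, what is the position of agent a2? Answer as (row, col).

t=1: a0@(2,0) a1@(0,0) a2@(1,3) | pheromone: 2 0 0 0 0 / 0 0 0 4 0 / 2 0 0 0 0 / 0 0 0 0 0 / 0 0 0 0 0
t=2: a0@(2,0) a1@(0,0) a2@(1,3) | pheromone: 3 0 0 0 0 / 0 0 0 5 0 / 3 0 0 0 0 / 0 0 0 0 0 / 0 0 0 0 0
t=3: a0@(2,0) a1@(0,0) a2@(1,3) | pheromone: 4 0 0 0 0 / 0 0 0 6 0 / 4 0 0 0 0 / 0 0 0 0 0 / 0 0 0 0 0
t=4: a0@(2,0) a1@(0,0) a2@(1,3) | pheromone: 5 0 0 0 0 / 0 0 0 7 0 / 5 0 0 0 0 / 0 0 0 0 0 / 0 0 0 0 0
t=5: a0@(2,0) a1@(0,0) a2@(1,3) | pheromone: 6 0 0 0 0 / 0 0 0 8 0 / 6 0 0 0 0 / 0 0 0 0 0 / 0 0 0 0 0

(1, 3)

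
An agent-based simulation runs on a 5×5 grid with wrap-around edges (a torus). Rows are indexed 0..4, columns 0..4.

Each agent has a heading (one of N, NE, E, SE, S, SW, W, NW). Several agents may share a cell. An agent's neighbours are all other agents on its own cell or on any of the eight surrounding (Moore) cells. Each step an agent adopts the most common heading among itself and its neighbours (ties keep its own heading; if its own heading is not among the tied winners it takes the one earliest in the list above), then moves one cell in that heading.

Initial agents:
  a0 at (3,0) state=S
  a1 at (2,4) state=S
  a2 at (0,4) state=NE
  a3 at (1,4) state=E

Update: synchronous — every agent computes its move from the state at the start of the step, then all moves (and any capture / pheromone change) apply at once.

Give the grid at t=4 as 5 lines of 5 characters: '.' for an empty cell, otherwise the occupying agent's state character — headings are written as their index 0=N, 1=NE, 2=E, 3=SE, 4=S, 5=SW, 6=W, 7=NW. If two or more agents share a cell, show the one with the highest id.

t=1: a0@(4,0):S a1@(3,4):S a2@(4,0):NE a3@(1,0):E
t=2: a0@(0,0):S a1@(4,4):S a2@(0,0):S a3@(1,1):E
t=3: a0@(1,0):S a1@(0,4):S a2@(1,0):S a3@(2,1):S
t=4: a0@(2,0):S a1@(1,4):S a2@(2,0):S a3@(3,1):S

.....
....4
4....
.4...
.....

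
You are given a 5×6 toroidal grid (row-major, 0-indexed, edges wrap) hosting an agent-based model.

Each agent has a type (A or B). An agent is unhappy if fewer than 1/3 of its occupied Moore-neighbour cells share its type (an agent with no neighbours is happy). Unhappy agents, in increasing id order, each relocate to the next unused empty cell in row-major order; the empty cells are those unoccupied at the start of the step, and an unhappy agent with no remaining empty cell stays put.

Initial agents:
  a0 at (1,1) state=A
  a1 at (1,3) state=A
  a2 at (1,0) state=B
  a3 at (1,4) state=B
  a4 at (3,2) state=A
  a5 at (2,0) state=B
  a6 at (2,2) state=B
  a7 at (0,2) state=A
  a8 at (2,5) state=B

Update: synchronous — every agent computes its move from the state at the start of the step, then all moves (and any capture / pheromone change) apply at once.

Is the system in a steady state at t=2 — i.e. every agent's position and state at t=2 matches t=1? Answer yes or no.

t=1: a0@(0,0):A a1@(1,3):A a2@(1,0):B a3@(1,4):B a4@(0,1):A a5@(2,0):B a6@(0,3):B a7@(0,2):A a8@(2,5):B
t=2: (unchanged — steady state)

yes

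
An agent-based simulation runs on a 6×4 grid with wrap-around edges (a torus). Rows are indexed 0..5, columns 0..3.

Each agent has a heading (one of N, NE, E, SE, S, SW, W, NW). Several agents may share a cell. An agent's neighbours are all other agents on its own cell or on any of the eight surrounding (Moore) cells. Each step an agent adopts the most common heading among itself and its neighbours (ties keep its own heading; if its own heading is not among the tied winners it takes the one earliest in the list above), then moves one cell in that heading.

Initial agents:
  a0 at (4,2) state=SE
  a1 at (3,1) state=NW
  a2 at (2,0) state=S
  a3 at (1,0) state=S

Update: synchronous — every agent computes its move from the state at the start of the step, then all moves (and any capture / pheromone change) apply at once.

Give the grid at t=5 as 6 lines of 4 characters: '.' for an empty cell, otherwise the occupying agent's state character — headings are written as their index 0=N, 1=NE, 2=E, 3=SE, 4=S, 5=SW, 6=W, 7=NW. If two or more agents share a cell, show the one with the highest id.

t=1: a0@(5,3):SE a1@(2,0):NW a2@(3,0):S a3@(2,0):S
t=2: a0@(0,0):SE a1@(3,0):S a2@(4,0):S a3@(3,0):S
t=3: a0@(1,1):SE a1@(4,0):S a2@(5,0):S a3@(4,0):S
t=4: a0@(2,2):SE a1@(5,0):S a2@(0,0):S a3@(5,0):S
t=5: a0@(3,3):SE a1@(0,0):S a2@(1,0):S a3@(0,0):S

4...
4...
....
...3
....
....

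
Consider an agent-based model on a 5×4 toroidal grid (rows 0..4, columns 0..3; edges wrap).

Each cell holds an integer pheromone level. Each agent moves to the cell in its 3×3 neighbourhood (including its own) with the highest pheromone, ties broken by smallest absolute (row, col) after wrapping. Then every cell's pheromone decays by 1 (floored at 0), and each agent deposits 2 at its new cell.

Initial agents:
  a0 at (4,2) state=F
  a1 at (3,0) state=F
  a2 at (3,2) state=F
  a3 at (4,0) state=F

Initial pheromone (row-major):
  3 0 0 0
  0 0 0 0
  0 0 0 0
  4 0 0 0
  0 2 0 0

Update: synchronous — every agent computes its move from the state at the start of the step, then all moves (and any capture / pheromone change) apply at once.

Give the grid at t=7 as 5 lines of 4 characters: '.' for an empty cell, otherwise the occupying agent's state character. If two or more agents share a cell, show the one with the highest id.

t=1: a0@(4,1) a1@(3,0) a2@(4,1) a3@(3,0) | pheromone: 2 0 0 0 / 0 0 0 0 / 0 0 0 0 / 7 0 0 0 / 0 5 0 0
t=2: a0@(3,0) a1@(3,0) a2@(3,0) a3@(3,0) | pheromone: 1 0 0 0 / 0 0 0 0 / 0 0 0 0 / 14 0 0 0 / 0 4 0 0
t=3: a0@(3,0) a1@(3,0) a2@(3,0) a3@(3,0) | pheromone: 0 0 0 0 / 0 0 0 0 / 0 0 0 0 / 21 0 0 0 / 0 3 0 0
t=4: a0@(3,0) a1@(3,0) a2@(3,0) a3@(3,0) | pheromone: 0 0 0 0 / 0 0 0 0 / 0 0 0 0 / 28 0 0 0 / 0 2 0 0
t=5: a0@(3,0) a1@(3,0) a2@(3,0) a3@(3,0) | pheromone: 0 0 0 0 / 0 0 0 0 / 0 0 0 0 / 35 0 0 0 / 0 1 0 0
t=6: a0@(3,0) a1@(3,0) a2@(3,0) a3@(3,0) | pheromone: 0 0 0 0 / 0 0 0 0 / 0 0 0 0 / 42 0 0 0 / 0 0 0 0
t=7: a0@(3,0) a1@(3,0) a2@(3,0) a3@(3,0) | pheromone: 0 0 0 0 / 0 0 0 0 / 0 0 0 0 / 49 0 0 0 / 0 0 0 0

....
....
....
F...
....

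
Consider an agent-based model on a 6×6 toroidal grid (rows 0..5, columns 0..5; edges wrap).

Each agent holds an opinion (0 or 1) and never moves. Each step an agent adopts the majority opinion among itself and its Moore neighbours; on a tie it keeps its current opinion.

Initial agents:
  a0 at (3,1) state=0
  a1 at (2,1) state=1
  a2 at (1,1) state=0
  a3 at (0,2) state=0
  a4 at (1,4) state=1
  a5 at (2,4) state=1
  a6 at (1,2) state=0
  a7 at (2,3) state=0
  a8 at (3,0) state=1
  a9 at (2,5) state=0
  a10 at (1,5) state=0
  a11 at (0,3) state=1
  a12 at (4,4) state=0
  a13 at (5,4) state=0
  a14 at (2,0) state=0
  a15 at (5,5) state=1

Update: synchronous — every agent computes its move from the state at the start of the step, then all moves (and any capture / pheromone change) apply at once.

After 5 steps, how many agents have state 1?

t=1: a0@(3,1):0 a1@(2,1):0 a2@(1,1):0 a3@(0,2):0 a4@(1,4):1 a5@(2,4):0 a6@(1,2):0 a7@(2,3):0 a8@(3,0):0 a9@(2,5):0 a10@(1,5):0 a11@(0,3):0 a12@(4,4):0 a13@(5,4):0 a14@(2,0):0 a15@(5,5):0
t=2: a0@(3,1):0 a1@(2,1):0 a2@(1,1):0 a3@(0,2):0 a4@(1,4):0 a5@(2,4):0 a6@(1,2):0 a7@(2,3):0 a8@(3,0):0 a9@(2,5):0 a10@(1,5):0 a11@(0,3):0 a12@(4,4):0 a13@(5,4):0 a14@(2,0):0 a15@(5,5):0
t=3: (unchanged — steady state)

0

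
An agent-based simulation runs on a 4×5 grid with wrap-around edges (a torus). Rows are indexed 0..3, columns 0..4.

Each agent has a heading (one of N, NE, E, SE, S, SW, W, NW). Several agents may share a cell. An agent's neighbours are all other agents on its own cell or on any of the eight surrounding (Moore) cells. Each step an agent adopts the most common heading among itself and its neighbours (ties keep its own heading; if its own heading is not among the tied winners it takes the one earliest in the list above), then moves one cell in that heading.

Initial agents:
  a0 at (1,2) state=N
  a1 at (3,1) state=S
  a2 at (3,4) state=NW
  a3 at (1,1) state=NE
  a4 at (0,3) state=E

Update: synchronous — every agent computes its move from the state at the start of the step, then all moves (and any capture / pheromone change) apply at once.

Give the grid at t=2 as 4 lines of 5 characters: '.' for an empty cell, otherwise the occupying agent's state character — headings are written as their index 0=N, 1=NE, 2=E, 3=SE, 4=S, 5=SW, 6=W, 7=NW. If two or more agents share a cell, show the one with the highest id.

t=1: a0@(0,2):N a1@(0,1):S a2@(2,3):NW a3@(0,2):NE a4@(0,4):E
t=2: a0@(3,2):N a1@(1,1):S a2@(1,2):NW a3@(3,3):NE a4@(0,0):E

2....
.47..
.....
..01.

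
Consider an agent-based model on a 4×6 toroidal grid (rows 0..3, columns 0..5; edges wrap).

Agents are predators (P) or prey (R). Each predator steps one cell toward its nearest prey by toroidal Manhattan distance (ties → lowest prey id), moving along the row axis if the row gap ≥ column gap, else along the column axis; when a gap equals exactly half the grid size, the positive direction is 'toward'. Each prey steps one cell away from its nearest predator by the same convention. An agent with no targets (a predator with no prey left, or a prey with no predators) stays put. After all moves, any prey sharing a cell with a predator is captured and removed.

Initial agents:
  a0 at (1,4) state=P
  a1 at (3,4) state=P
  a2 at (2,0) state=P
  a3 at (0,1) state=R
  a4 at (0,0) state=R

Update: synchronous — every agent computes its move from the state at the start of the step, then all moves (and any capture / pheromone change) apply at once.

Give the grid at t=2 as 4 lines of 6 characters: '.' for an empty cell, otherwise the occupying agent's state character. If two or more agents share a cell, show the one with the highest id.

......
......
.....P
PPR...

t=1: a0@(1,5):P a1@(3,5):P a2@(3,0):P a3@(3,1):R
t=2: a0@(2,5):P a1@(3,0):P a2@(3,1):P a3@(3,2):R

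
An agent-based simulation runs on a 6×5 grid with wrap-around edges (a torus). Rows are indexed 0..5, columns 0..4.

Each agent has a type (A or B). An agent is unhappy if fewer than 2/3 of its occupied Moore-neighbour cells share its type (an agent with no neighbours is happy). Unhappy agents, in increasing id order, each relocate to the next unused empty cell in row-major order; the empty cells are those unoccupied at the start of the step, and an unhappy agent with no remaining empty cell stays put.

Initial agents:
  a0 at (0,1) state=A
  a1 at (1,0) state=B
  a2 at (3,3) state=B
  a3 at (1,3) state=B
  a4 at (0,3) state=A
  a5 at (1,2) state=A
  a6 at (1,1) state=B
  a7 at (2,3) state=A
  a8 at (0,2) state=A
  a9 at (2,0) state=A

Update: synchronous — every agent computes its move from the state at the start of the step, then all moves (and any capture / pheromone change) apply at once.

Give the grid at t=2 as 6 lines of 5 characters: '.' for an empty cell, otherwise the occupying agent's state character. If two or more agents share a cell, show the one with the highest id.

.AB..
BB.A.
A..B.
A.AA.
.....
.....

t=1: a0@(0,0):A a1@(0,4):B a2@(1,4):B a3@(2,1):B a4@(0,3):A a5@(1,2):A a6@(2,2):B a7@(2,4):A a8@(3,0):A a9@(3,1):A
t=2: a0@(0,1):A a1@(0,2):B a2@(1,0):B a3@(1,1):B a4@(1,3):A a5@(2,0):A a6@(2,3):B a7@(3,2):A a8@(3,0):A a9@(3,3):A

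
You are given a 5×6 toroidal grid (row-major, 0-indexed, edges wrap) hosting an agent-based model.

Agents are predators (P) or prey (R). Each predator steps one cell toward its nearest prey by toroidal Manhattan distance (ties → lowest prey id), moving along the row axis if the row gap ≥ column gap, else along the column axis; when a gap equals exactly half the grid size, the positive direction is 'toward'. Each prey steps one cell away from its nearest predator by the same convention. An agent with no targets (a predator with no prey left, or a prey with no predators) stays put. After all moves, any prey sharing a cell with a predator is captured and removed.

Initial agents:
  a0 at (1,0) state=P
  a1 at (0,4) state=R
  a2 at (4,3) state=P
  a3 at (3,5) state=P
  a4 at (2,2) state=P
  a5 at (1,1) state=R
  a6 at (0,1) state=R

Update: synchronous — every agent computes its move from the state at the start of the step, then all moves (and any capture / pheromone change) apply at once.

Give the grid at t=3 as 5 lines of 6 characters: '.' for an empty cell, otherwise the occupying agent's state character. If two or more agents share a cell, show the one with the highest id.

t=1: a0@(1,1):P a1@(1,4):R a2@(0,3):P a3@(4,5):P a4@(1,2):P a6@(4,1):R
t=2: a0@(0,1):P a1@(2,4):R a2@(1,3):P a3@(4,0):P a4@(1,3):P a6@(3,1):R
t=3: a0@(4,1):P a1@(3,4):R a2@(2,3):P a3@(3,0):P a4@(2,3):P a6@(2,1):R

......
......
.R.P..
P...R.
.P....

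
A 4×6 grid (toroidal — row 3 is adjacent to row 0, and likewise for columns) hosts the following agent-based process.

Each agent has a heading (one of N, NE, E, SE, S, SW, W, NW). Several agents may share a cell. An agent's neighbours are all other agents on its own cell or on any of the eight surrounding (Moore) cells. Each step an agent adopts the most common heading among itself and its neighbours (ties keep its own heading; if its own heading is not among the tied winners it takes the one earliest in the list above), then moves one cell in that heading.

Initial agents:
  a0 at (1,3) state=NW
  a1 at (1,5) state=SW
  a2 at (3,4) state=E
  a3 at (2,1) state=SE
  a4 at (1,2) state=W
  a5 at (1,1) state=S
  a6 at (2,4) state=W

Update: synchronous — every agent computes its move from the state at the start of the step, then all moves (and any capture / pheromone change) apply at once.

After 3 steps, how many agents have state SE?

t=1: a0@(1,2):W a1@(2,4):SW a2@(3,5):E a3@(3,2):SE a4@(1,1):W a5@(2,1):S a6@(2,3):W
t=2: a0@(1,1):W a1@(3,3):SW a2@(3,0):E a3@(0,3):SE a4@(1,0):W a5@(2,0):W a6@(2,2):W
t=3: a0@(1,0):W a1@(0,2):SW a2@(3,1):E a3@(1,4):SE a4@(1,5):W a5@(2,5):W a6@(2,1):W

1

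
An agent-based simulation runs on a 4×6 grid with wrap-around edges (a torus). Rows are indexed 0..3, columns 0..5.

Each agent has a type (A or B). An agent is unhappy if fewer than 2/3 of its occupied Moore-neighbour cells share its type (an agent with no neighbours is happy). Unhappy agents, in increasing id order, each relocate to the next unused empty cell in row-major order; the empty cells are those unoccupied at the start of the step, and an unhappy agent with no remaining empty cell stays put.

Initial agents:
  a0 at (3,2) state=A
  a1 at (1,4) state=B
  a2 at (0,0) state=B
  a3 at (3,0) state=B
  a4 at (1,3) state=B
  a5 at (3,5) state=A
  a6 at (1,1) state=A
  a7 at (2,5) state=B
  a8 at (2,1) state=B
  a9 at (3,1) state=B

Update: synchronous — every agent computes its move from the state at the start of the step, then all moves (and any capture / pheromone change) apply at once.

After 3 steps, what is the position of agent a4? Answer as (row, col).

(1, 2)

t=1: a0@(0,1):A a1@(1,4):B a2@(0,2):B a3@(3,0):B a4@(1,3):B a5@(0,3):A a6@(0,4):A a7@(2,5):B a8@(0,5):B a9@(3,1):B
t=2: a0@(0,0):A a1@(1,0):B a2@(1,1):B a3@(3,0):B a4@(1,2):B a5@(1,5):A a6@(2,0):A a7@(2,5):B a8@(0,5):B a9@(3,1):B
t=3: a0@(0,1):A a1@(0,2):B a2@(0,3):B a3@(0,4):B a4@(1,2):B a5@(1,3):A a6@(1,4):A a7@(2,1):B a8@(2,2):B a9@(2,3):B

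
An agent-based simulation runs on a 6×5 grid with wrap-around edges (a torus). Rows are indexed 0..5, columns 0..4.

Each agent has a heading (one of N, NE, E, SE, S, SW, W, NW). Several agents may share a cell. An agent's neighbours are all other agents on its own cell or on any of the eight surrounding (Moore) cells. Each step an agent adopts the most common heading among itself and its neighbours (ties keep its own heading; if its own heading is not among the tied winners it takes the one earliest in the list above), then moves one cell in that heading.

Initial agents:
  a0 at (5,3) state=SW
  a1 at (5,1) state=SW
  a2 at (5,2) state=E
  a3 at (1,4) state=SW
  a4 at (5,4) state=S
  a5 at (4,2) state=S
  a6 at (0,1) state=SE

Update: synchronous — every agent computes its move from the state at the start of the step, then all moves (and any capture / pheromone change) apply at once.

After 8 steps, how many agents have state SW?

7

t=1: a0@(0,3):S a1@(0,0):SW a2@(0,1):SW a3@(2,3):SW a4@(0,4):S a5@(5,1):SW a6@(1,2):SE
t=2: a0@(1,3):S a1@(1,4):SW a2@(1,0):SW a3@(3,2):SW a4@(1,4):S a5@(0,0):SW a6@(2,1):SW
t=3: a0@(2,3):S a1@(2,3):SW a2@(2,4):SW a3@(4,1):SW a4@(2,3):SW a5@(1,4):SW a6@(3,0):SW
t=4: a0@(3,2):SW a1@(3,2):SW a2@(3,3):SW a3@(5,0):SW a4@(3,2):SW a5@(2,3):SW a6@(4,4):SW
t=5: a0@(4,1):SW a1@(4,1):SW a2@(4,2):SW a3@(0,4):SW a4@(4,1):SW a5@(3,2):SW a6@(5,3):SW
t=6: a0@(5,0):SW a1@(5,0):SW a2@(5,1):SW a3@(1,3):SW a4@(5,0):SW a5@(4,1):SW a6@(0,2):SW
t=7: a0@(0,4):SW a1@(0,4):SW a2@(0,0):SW a3@(2,2):SW a4@(0,4):SW a5@(5,0):SW a6@(1,1):SW
t=8: a0@(1,3):SW a1@(1,3):SW a2@(1,4):SW a3@(3,1):SW a4@(1,3):SW a5@(0,4):SW a6@(2,0):SW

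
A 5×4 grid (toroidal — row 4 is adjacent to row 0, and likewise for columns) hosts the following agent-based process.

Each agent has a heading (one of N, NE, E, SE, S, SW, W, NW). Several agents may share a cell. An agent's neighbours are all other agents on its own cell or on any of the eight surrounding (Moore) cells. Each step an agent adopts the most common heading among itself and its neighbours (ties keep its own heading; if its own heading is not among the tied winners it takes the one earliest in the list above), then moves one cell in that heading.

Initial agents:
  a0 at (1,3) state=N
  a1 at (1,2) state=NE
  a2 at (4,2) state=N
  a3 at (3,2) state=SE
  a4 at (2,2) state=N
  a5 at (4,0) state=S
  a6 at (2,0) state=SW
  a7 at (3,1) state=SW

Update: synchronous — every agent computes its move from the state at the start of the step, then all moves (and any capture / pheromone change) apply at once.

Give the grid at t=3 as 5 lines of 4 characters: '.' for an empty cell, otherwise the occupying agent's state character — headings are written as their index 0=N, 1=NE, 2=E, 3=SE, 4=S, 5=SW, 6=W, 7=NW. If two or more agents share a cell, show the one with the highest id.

t=1: a0@(0,3):N a1@(0,2):N a2@(3,2):N a3@(2,2):N a4@(1,2):N a5@(0,0):S a6@(3,3):SW a7@(4,0):SW
t=2: a0@(4,3):N a1@(4,2):N a2@(2,2):N a3@(1,2):N a4@(0,2):N a5@(1,0):S a6@(4,2):SW a7@(0,3):SW
t=3: a0@(3,3):N a1@(3,2):N a2@(1,2):N a3@(0,2):N a4@(4,2):N a5@(2,0):S a6@(3,2):N a7@(4,3):N

..0.
..0.
4...
..00
..00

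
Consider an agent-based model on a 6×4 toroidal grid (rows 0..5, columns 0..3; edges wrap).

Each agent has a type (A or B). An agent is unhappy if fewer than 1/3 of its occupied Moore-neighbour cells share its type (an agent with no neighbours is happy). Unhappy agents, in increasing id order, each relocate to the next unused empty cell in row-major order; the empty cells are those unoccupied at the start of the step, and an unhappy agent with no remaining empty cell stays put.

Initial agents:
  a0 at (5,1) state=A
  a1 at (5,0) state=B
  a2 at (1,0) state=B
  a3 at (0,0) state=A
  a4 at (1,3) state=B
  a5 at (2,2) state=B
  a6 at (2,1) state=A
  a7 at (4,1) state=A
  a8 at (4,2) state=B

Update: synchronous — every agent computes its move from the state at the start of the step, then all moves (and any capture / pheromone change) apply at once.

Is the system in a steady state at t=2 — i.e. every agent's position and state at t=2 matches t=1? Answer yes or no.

yes

t=1: a0@(5,1):A a1@(0,1):B a2@(1,0):B a3@(0,2):A a4@(1,3):B a5@(2,2):B a6@(0,3):A a7@(4,1):A a8@(1,1):B
t=2: (unchanged — steady state)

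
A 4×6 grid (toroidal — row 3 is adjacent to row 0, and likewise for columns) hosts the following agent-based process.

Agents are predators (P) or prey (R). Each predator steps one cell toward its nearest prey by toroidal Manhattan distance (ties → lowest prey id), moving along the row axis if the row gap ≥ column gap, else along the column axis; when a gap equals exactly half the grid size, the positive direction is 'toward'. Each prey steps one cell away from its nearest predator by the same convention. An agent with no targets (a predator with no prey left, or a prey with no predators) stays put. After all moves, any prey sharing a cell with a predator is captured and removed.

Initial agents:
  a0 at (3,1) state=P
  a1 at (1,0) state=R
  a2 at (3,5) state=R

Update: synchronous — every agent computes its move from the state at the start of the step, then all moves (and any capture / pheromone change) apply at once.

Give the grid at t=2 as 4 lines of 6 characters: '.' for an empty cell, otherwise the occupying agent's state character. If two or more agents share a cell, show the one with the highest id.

P.....
R.....
......
...R..

t=1: a0@(3,0):P a1@(0,0):R a2@(3,4):R
t=2: a0@(0,0):P a1@(1,0):R a2@(3,3):R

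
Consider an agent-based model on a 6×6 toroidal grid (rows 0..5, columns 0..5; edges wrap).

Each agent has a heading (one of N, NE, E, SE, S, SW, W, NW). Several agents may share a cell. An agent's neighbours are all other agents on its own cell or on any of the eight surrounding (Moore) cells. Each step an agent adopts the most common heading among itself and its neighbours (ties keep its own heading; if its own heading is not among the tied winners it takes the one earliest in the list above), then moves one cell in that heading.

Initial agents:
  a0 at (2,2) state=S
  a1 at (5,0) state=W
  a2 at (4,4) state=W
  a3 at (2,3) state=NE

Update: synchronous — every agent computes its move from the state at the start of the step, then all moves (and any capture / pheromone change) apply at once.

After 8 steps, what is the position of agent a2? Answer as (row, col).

(4, 2)

t=1: a0@(3,2):S a1@(5,5):W a2@(4,3):W a3@(1,4):NE
t=2: a0@(4,2):S a1@(5,4):W a2@(4,2):W a3@(0,5):NE
t=3: a0@(5,2):S a1@(5,3):W a2@(4,1):W a3@(5,0):NE
t=4: a0@(5,1):W a1@(5,2):W a2@(4,0):W a3@(4,1):NE
t=5: a0@(5,0):W a1@(5,1):W a2@(4,5):W a3@(4,0):W
t=6: a0@(5,5):W a1@(5,0):W a2@(4,4):W a3@(4,5):W
t=7: a0@(5,4):W a1@(5,5):W a2@(4,3):W a3@(4,4):W
t=8: a0@(5,3):W a1@(5,4):W a2@(4,2):W a3@(4,3):W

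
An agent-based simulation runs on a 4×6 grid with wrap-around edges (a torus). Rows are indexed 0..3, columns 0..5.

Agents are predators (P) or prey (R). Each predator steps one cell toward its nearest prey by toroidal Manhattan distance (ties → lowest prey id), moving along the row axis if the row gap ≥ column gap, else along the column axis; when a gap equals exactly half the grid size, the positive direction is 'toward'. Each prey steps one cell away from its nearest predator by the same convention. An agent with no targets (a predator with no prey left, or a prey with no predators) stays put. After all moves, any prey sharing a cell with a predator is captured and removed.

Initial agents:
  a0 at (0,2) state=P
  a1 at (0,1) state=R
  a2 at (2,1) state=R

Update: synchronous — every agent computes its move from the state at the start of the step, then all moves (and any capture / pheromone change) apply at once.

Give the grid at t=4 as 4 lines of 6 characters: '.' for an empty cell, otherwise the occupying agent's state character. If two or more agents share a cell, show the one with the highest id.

t=1: a0@(0,1):P a1@(0,0):R a2@(1,1):R
t=2: a0@(0,0):P a1@(0,5):R a2@(2,1):R
t=3: a0@(0,5):P a1@(0,4):R a2@(1,1):R
t=4: a0@(0,4):P a1@(0,3):R a2@(1,2):R

...RP.
..R...
......
......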